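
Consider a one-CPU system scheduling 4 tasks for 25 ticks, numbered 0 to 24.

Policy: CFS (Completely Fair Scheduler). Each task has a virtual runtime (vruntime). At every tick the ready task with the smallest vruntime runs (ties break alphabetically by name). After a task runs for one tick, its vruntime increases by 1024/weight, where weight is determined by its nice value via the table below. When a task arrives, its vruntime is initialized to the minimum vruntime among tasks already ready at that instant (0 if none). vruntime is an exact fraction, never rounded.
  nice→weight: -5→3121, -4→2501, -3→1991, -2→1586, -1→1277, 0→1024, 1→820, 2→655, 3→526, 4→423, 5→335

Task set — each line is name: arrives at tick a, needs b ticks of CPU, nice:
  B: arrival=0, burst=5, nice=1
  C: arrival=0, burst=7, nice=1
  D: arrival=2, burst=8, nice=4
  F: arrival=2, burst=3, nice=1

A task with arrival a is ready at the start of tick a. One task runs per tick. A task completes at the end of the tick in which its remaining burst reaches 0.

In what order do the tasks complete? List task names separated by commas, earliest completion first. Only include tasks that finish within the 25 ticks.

completion order = F, B, C, D

t=0: vr[B=0 C=0] → run B
t=1: vr[B=256/205 C=0] → run C
t=2: vr[B=256/205 C=256/205 D=256/205 F=256/205] → run B
t=3: vr[B=512/205 C=256/205 D=256/205 F=256/205] → run C
t=4: vr[B=512/205 C=512/205 D=256/205 F=256/205] → run D
t=5: vr[B=512/205 C=512/205 D=318208/86715 F=256/205] → run F
t=6: vr[B=512/205 C=512/205 D=318208/86715 F=512/205] → run B
t=7: vr[B=768/205 C=512/205 D=318208/86715 F=512/205] → run C
t=8: vr[B=768/205 C=768/205 D=318208/86715 F=512/205] → run F
t=9: vr[B=768/205 C=768/205 D=318208/86715 F=768/205] → run D
t=10: vr[B=768/205 C=768/205 D=528128/86715 F=768/205] → run B
t=11: vr[B=1024/205 C=768/205 D=528128/86715 F=768/205] → run C
t=12: vr[B=1024/205 C=1024/205 D=528128/86715 F=768/205] → run F
t=13: vr[B=1024/205 C=1024/205 D=528128/86715] → run B
t=14: vr[C=1024/205 D=528128/86715] → run C
t=15: vr[C=256/41 D=528128/86715] → run D
t=16: vr[C=256/41 D=246016/28905] → run C
t=17: vr[C=1536/205 D=246016/28905] → run C
t=18: vr[D=246016/28905] → run D
t=19: vr[D=947968/86715] → run D
t=20: vr[D=1157888/86715] → run D
t=21: vr[D=455936/28905] → run D
t=22: vr[D=1577728/86715] → run D
t=23: (idle)
t=24: (idle)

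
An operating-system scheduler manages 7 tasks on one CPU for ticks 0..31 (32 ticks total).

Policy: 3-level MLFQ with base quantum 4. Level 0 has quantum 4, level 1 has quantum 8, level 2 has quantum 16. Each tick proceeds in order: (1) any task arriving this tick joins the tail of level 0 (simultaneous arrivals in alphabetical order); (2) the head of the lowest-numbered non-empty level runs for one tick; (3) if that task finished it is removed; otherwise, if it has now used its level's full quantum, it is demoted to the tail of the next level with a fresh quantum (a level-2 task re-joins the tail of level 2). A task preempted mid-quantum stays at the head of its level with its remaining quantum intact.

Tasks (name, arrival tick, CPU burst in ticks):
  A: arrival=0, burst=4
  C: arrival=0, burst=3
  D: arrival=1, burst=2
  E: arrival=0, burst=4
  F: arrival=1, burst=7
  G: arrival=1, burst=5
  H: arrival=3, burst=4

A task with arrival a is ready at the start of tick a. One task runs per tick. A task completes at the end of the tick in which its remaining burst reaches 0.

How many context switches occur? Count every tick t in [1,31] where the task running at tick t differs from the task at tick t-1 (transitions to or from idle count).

context switches = 9

t=0: L0/L1/L2 = ACE/-/- → run A
t=1: L0/L1/L2 = ACEDFG/-/- → run A
t=2: L0/L1/L2 = ACEDFG/-/- → run A
t=3: L0/L1/L2 = ACEDFGH/-/- → run A
t=4: L0/L1/L2 = CEDFGH/-/- → run C
t=5: L0/L1/L2 = CEDFGH/-/- → run C
t=6: L0/L1/L2 = CEDFGH/-/- → run C
t=7: L0/L1/L2 = EDFGH/-/- → run E
t=8: L0/L1/L2 = EDFGH/-/- → run E
t=9: L0/L1/L2 = EDFGH/-/- → run E
t=10: L0/L1/L2 = EDFGH/-/- → run E
t=11: L0/L1/L2 = DFGH/-/- → run D
t=12: L0/L1/L2 = DFGH/-/- → run D
t=13: L0/L1/L2 = FGH/-/- → run F
t=14: L0/L1/L2 = FGH/-/- → run F
t=15: L0/L1/L2 = FGH/-/- → run F
t=16: L0/L1/L2 = FGH/-/- → run F
t=17: L0/L1/L2 = GH/F/- → run G
t=18: L0/L1/L2 = GH/F/- → run G
t=19: L0/L1/L2 = GH/F/- → run G
t=20: L0/L1/L2 = GH/F/- → run G
t=21: L0/L1/L2 = H/FG/- → run H
t=22: L0/L1/L2 = H/FG/- → run H
t=23: L0/L1/L2 = H/FG/- → run H
t=24: L0/L1/L2 = H/FG/- → run H
t=25: L0/L1/L2 = -/FG/- → run F
t=26: L0/L1/L2 = -/FG/- → run F
t=27: L0/L1/L2 = -/FG/- → run F
t=28: L0/L1/L2 = -/G/- → run G
t=29: (idle)
t=30: (idle)
t=31: (idle)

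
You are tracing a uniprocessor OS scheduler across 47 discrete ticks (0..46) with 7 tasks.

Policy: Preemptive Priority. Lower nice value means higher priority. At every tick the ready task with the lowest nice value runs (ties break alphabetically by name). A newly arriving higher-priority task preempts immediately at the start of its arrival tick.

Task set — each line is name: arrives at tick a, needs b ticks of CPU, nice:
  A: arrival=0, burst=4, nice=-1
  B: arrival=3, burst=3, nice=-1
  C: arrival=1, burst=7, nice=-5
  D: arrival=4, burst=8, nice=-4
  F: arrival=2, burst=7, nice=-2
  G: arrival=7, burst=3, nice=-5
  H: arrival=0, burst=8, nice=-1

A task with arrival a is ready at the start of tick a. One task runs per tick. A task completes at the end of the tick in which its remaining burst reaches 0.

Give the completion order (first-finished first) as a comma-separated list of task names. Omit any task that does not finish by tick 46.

t=0: ready={A,H} → run A
t=1: ready={A,C,H} → run C
t=2: ready={A,C,F,H} → run C
t=3: ready={A,B,C,F,H} → run C
t=4: ready={A,B,C,D,F,H} → run C
t=5: ready={A,B,C,D,F,H} → run C
t=6: ready={A,B,C,D,F,H} → run C
t=7: ready={A,B,C,D,F,G,H} → run C
t=8: ready={A,B,D,F,G,H} → run G
t=9: ready={A,B,D,F,G,H} → run G
t=10: ready={A,B,D,F,G,H} → run G
t=11: ready={A,B,D,F,H} → run D
t=12: ready={A,B,D,F,H} → run D
t=13: ready={A,B,D,F,H} → run D
t=14: ready={A,B,D,F,H} → run D
t=15: ready={A,B,D,F,H} → run D
t=16: ready={A,B,D,F,H} → run D
t=17: ready={A,B,D,F,H} → run D
t=18: ready={A,B,D,F,H} → run D
t=19: ready={A,B,F,H} → run F
t=20: ready={A,B,F,H} → run F
t=21: ready={A,B,F,H} → run F
t=22: ready={A,B,F,H} → run F
t=23: ready={A,B,F,H} → run F
t=24: ready={A,B,F,H} → run F
t=25: ready={A,B,F,H} → run F
t=26: ready={A,B,H} → run A
t=27: ready={A,B,H} → run A
t=28: ready={A,B,H} → run A
t=29: ready={B,H} → run B
t=30: ready={B,H} → run B
t=31: ready={B,H} → run B
t=32: ready={H} → run H
t=33: ready={H} → run H
t=34: ready={H} → run H
t=35: ready={H} → run H
t=36: ready={H} → run H
t=37: ready={H} → run H
t=38: ready={H} → run H
t=39: ready={H} → run H
t=40: (idle)
t=41: (idle)
t=42: (idle)
t=43: (idle)
t=44: (idle)
t=45: (idle)
t=46: (idle)

completion order = C, G, D, F, A, B, H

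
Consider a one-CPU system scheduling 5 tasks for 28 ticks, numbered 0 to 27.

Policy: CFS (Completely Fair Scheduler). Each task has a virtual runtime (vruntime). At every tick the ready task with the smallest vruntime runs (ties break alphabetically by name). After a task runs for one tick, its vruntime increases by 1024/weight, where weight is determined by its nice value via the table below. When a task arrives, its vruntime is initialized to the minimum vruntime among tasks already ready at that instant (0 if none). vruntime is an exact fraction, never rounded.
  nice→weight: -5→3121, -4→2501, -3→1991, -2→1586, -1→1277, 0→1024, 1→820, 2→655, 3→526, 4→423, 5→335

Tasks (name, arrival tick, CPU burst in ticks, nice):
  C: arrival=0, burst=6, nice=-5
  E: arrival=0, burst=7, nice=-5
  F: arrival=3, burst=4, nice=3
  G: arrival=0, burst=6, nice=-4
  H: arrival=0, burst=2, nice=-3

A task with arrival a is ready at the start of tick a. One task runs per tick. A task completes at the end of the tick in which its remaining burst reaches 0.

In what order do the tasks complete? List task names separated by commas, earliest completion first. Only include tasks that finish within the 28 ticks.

completion order = H, C, E, G, F

t=0: vr[C=0 E=0 G=0 H=0] → run C
t=1: vr[C=1024/3121 E=0 G=0 H=0] → run E
t=2: vr[C=1024/3121 E=1024/3121 G=0 H=0] → run G
t=3: vr[C=1024/3121 E=1024/3121 F=0 G=1024/2501 H=0] → run F
t=4: vr[C=1024/3121 E=1024/3121 F=512/263 G=1024/2501 H=0] → run H
t=5: vr[C=1024/3121 E=1024/3121 F=512/263 G=1024/2501 H=1024/1991] → run C
t=6: vr[C=2048/3121 E=1024/3121 F=512/263 G=1024/2501 H=1024/1991] → run E
t=7: vr[C=2048/3121 E=2048/3121 F=512/263 G=1024/2501 H=1024/1991] → run G
t=8: vr[C=2048/3121 E=2048/3121 F=512/263 G=2048/2501 H=1024/1991] → run H
t=9: vr[C=2048/3121 E=2048/3121 F=512/263 G=2048/2501] → run C
t=10: vr[C=3072/3121 E=2048/3121 F=512/263 G=2048/2501] → run E
t=11: vr[C=3072/3121 E=3072/3121 F=512/263 G=2048/2501] → run G
t=12: vr[C=3072/3121 E=3072/3121 F=512/263 G=3072/2501] → run C
t=13: vr[C=4096/3121 E=3072/3121 F=512/263 G=3072/2501] → run E
t=14: vr[C=4096/3121 E=4096/3121 F=512/263 G=3072/2501] → run G
t=15: vr[C=4096/3121 E=4096/3121 F=512/263 G=4096/2501] → run C
t=16: vr[C=5120/3121 E=4096/3121 F=512/263 G=4096/2501] → run E
t=17: vr[C=5120/3121 E=5120/3121 F=512/263 G=4096/2501] → run G
t=18: vr[C=5120/3121 E=5120/3121 F=512/263 G=5120/2501] → run C
t=19: vr[E=5120/3121 F=512/263 G=5120/2501] → run E
t=20: vr[E=6144/3121 F=512/263 G=5120/2501] → run F
t=21: vr[E=6144/3121 F=1024/263 G=5120/2501] → run E
t=22: vr[F=1024/263 G=5120/2501] → run G
t=23: vr[F=1024/263] → run F
t=24: vr[F=1536/263] → run F
t=25: (idle)
t=26: (idle)
t=27: (idle)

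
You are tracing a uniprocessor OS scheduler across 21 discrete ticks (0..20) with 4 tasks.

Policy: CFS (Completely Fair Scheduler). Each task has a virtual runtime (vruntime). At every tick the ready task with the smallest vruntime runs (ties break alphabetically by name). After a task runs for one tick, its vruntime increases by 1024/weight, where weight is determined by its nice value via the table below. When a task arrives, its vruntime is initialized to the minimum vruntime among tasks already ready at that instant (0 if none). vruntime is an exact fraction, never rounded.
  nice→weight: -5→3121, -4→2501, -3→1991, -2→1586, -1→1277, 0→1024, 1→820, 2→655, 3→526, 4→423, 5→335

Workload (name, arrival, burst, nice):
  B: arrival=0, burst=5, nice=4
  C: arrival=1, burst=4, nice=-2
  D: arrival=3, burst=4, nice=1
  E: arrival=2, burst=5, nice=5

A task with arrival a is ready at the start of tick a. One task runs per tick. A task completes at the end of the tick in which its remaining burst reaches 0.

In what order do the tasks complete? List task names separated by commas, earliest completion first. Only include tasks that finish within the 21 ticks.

t=0: vr[B=0] → run B
t=1: vr[B=1024/423 C=1024/423] → run B
t=2: vr[B=2048/423 C=1024/423 E=1024/423] → run C
t=3: vr[B=2048/423 C=1028608/335439 D=1024/423 E=1024/423] → run D
t=4: vr[B=2048/423 C=1028608/335439 D=318208/86715 E=1024/423] → run E
t=5: vr[B=2048/423 C=1028608/335439 D=318208/86715 E=776192/141705] → run C
t=6: vr[B=2048/423 C=1245184/335439 D=318208/86715 E=776192/141705] → run D
t=7: vr[B=2048/423 C=1245184/335439 D=426496/86715 E=776192/141705] → run C
t=8: vr[B=2048/423 C=1461760/335439 D=426496/86715 E=776192/141705] → run C
t=9: vr[B=2048/423 D=426496/86715 E=776192/141705] → run B
t=10: vr[B=1024/141 D=426496/86715 E=776192/141705] → run D
t=11: vr[B=1024/141 D=534784/86715 E=776192/141705] → run E
t=12: vr[B=1024/141 D=534784/86715 E=1209344/141705] → run D
t=13: vr[B=1024/141 E=1209344/141705] → run B
t=14: vr[B=4096/423 E=1209344/141705] → run E
t=15: vr[B=4096/423 E=1642496/141705] → run B
t=16: vr[E=1642496/141705] → run E
t=17: vr[E=2075648/141705] → run E
t=18: (idle)
t=19: (idle)
t=20: (idle)

completion order = C, D, B, E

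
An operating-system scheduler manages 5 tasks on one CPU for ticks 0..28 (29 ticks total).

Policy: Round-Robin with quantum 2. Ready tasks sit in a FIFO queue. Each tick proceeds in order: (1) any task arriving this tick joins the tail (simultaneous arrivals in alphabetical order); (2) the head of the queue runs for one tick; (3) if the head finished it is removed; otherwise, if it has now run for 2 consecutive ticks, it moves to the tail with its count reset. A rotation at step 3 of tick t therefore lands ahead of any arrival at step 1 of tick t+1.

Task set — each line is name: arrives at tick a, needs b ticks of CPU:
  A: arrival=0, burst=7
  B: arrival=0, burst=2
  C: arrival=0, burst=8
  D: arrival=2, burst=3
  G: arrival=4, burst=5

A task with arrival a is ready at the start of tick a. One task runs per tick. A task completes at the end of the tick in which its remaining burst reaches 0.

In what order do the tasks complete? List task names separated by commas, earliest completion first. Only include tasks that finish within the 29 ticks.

t=0: queue=[A,B,C] q_used=0 → run A
t=1: queue=[A,B,C] q_used=1 → run A
t=2: queue=[B,C,A,D] q_used=0 → run B
t=3: queue=[B,C,A,D] q_used=1 → run B
t=4: queue=[C,A,D,G] q_used=0 → run C
t=5: queue=[C,A,D,G] q_used=1 → run C
t=6: queue=[A,D,G,C] q_used=0 → run A
t=7: queue=[A,D,G,C] q_used=1 → run A
t=8: queue=[D,G,C,A] q_used=0 → run D
t=9: queue=[D,G,C,A] q_used=1 → run D
t=10: queue=[G,C,A,D] q_used=0 → run G
t=11: queue=[G,C,A,D] q_used=1 → run G
t=12: queue=[C,A,D,G] q_used=0 → run C
t=13: queue=[C,A,D,G] q_used=1 → run C
t=14: queue=[A,D,G,C] q_used=0 → run A
t=15: queue=[A,D,G,C] q_used=1 → run A
t=16: queue=[D,G,C,A] q_used=0 → run D
t=17: queue=[G,C,A] q_used=0 → run G
t=18: queue=[G,C,A] q_used=1 → run G
t=19: queue=[C,A,G] q_used=0 → run C
t=20: queue=[C,A,G] q_used=1 → run C
t=21: queue=[A,G,C] q_used=0 → run A
t=22: queue=[G,C] q_used=0 → run G
t=23: queue=[C] q_used=0 → run C
t=24: queue=[C] q_used=1 → run C
t=25: (idle)
t=26: (idle)
t=27: (idle)
t=28: (idle)

completion order = B, D, A, G, C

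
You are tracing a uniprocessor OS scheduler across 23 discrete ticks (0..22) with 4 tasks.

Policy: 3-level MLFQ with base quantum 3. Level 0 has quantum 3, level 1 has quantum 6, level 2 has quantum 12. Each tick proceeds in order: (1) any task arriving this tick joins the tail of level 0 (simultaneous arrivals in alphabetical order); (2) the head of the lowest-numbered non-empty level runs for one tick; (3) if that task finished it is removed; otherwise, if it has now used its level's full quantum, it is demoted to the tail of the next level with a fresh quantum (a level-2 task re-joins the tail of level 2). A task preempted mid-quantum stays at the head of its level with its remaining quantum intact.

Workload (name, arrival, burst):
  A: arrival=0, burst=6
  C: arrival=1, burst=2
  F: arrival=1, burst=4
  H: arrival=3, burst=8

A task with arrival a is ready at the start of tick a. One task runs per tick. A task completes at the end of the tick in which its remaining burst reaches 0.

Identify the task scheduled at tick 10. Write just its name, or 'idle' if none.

t=0: L0/L1/L2 = A/-/- → run A
t=1: L0/L1/L2 = ACF/-/- → run A
t=2: L0/L1/L2 = ACF/-/- → run A
t=3: L0/L1/L2 = CFH/A/- → run C
t=4: L0/L1/L2 = CFH/A/- → run C
t=5: L0/L1/L2 = FH/A/- → run F
t=6: L0/L1/L2 = FH/A/- → run F
t=7: L0/L1/L2 = FH/A/- → run F
t=8: L0/L1/L2 = H/AF/- → run H
t=9: L0/L1/L2 = H/AF/- → run H
t=10: L0/L1/L2 = H/AF/- → run H
t=11: L0/L1/L2 = -/AFH/- → run A
t=12: L0/L1/L2 = -/AFH/- → run A
t=13: L0/L1/L2 = -/AFH/- → run A
t=14: L0/L1/L2 = -/FH/- → run F
t=15: L0/L1/L2 = -/H/- → run H
t=16: L0/L1/L2 = -/H/- → run H
t=17: L0/L1/L2 = -/H/- → run H
t=18: L0/L1/L2 = -/H/- → run H
t=19: L0/L1/L2 = -/H/- → run H
t=20: (idle)
t=21: (idle)
t=22: (idle)

running at tick 10 = H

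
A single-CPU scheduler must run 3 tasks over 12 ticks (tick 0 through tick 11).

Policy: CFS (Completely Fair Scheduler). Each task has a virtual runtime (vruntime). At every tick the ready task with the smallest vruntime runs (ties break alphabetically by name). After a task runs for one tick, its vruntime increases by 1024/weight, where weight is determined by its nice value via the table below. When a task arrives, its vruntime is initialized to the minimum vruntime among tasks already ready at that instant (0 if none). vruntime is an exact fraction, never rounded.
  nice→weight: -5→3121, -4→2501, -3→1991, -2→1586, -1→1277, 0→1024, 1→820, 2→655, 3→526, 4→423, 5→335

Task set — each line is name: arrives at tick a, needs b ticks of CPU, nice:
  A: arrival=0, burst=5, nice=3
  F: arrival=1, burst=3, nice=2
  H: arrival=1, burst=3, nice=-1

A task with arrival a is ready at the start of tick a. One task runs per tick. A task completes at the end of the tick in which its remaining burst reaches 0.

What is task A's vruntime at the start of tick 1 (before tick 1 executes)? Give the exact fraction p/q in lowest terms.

t=0: vr[A=0] → run A
t=1: vr[A=512/263 F=512/263 H=512/263] → run A
t=2: vr[A=1024/263 F=512/263 H=512/263] → run F
t=3: vr[A=1024/263 F=604672/172265 H=512/263] → run H
t=4: vr[A=1024/263 F=604672/172265 H=923136/335851] → run H
t=5: vr[A=1024/263 F=604672/172265 H=1192448/335851] → run F
t=6: vr[A=1024/263 F=873984/172265 H=1192448/335851] → run H
t=7: vr[A=1024/263 F=873984/172265] → run A
t=8: vr[A=1536/263 F=873984/172265] → run F
t=9: vr[A=1536/263] → run A
t=10: vr[A=2048/263] → run A
t=11: (idle)

vruntime(A, start of tick 1) = 512/263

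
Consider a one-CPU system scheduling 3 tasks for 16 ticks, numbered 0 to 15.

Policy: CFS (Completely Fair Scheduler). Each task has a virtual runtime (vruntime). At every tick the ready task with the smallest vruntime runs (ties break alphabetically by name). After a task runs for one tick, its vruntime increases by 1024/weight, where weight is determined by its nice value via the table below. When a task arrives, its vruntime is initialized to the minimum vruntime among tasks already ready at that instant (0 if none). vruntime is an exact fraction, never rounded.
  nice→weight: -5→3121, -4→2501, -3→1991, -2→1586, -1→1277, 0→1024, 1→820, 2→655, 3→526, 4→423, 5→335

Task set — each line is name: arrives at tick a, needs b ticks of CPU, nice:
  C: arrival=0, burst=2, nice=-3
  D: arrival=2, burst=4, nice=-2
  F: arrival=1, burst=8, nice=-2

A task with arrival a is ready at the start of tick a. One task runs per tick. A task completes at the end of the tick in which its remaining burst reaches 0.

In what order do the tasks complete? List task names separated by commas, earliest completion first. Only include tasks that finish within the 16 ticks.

completion order = C, D, F

t=0: vr[C=0] → run C
t=1: vr[C=1024/1991 F=1024/1991] → run C
t=2: vr[D=1024/1991 F=1024/1991] → run D
t=3: vr[D=1831424/1578863 F=1024/1991] → run F
t=4: vr[D=1831424/1578863 F=1831424/1578863] → run D
t=5: vr[D=2850816/1578863 F=1831424/1578863] → run F
t=6: vr[D=2850816/1578863 F=2850816/1578863] → run D
t=7: vr[D=3870208/1578863 F=2850816/1578863] → run F
t=8: vr[D=3870208/1578863 F=3870208/1578863] → run D
t=9: vr[F=3870208/1578863] → run F
t=10: vr[F=4889600/1578863] → run F
t=11: vr[F=5908992/1578863] → run F
t=12: vr[F=6928384/1578863] → run F
t=13: vr[F=7947776/1578863] → run F
t=14: (idle)
t=15: (idle)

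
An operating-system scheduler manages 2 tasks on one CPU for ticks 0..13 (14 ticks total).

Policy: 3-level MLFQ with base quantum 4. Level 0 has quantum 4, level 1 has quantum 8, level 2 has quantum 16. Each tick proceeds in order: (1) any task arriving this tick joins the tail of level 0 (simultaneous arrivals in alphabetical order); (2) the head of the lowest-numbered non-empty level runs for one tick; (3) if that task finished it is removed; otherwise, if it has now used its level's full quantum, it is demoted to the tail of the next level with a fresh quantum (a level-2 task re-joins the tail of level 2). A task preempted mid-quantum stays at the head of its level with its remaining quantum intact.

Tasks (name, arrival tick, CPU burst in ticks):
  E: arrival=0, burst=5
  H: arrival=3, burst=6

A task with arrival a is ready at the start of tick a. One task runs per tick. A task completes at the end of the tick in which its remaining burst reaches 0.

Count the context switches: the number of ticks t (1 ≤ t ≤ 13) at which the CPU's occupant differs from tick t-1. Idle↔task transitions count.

t=0: L0/L1/L2 = E/-/- → run E
t=1: L0/L1/L2 = E/-/- → run E
t=2: L0/L1/L2 = E/-/- → run E
t=3: L0/L1/L2 = EH/-/- → run E
t=4: L0/L1/L2 = H/E/- → run H
t=5: L0/L1/L2 = H/E/- → run H
t=6: L0/L1/L2 = H/E/- → run H
t=7: L0/L1/L2 = H/E/- → run H
t=8: L0/L1/L2 = -/EH/- → run E
t=9: L0/L1/L2 = -/H/- → run H
t=10: L0/L1/L2 = -/H/- → run H
t=11: (idle)
t=12: (idle)
t=13: (idle)

context switches = 4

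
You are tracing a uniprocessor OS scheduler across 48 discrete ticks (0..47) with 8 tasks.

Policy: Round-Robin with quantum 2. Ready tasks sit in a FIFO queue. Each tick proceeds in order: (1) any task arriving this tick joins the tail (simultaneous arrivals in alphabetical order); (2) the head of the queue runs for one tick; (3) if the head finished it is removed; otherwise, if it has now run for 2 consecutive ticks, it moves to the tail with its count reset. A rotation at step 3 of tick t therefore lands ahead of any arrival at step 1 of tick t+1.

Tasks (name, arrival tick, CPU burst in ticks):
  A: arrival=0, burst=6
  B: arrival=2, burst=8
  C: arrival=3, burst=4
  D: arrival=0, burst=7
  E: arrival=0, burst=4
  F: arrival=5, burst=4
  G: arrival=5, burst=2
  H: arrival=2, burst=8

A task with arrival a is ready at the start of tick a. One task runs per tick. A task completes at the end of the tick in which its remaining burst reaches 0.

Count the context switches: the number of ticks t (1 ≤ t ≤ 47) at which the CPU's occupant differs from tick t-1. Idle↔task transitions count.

context switches = 22

t=0: queue=[A,D,E] q_used=0 → run A
t=1: queue=[A,D,E] q_used=1 → run A
t=2: queue=[D,E,A,B,H] q_used=0 → run D
t=3: queue=[D,E,A,B,H,C] q_used=1 → run D
t=4: queue=[E,A,B,H,C,D] q_used=0 → run E
t=5: queue=[E,A,B,H,C,D,F,G] q_used=1 → run E
t=6: queue=[A,B,H,C,D,F,G,E] q_used=0 → run A
t=7: queue=[A,B,H,C,D,F,G,E] q_used=1 → run A
t=8: queue=[B,H,C,D,F,G,E,A] q_used=0 → run B
t=9: queue=[B,H,C,D,F,G,E,A] q_used=1 → run B
t=10: queue=[H,C,D,F,G,E,A,B] q_used=0 → run H
t=11: queue=[H,C,D,F,G,E,A,B] q_used=1 → run H
t=12: queue=[C,D,F,G,E,A,B,H] q_used=0 → run C
t=13: queue=[C,D,F,G,E,A,B,H] q_used=1 → run C
t=14: queue=[D,F,G,E,A,B,H,C] q_used=0 → run D
t=15: queue=[D,F,G,E,A,B,H,C] q_used=1 → run D
t=16: queue=[F,G,E,A,B,H,C,D] q_used=0 → run F
t=17: queue=[F,G,E,A,B,H,C,D] q_used=1 → run F
t=18: queue=[G,E,A,B,H,C,D,F] q_used=0 → run G
t=19: queue=[G,E,A,B,H,C,D,F] q_used=1 → run G
t=20: queue=[E,A,B,H,C,D,F] q_used=0 → run E
t=21: queue=[E,A,B,H,C,D,F] q_used=1 → run E
t=22: queue=[A,B,H,C,D,F] q_used=0 → run A
t=23: queue=[A,B,H,C,D,F] q_used=1 → run A
t=24: queue=[B,H,C,D,F] q_used=0 → run B
t=25: queue=[B,H,C,D,F] q_used=1 → run B
t=26: queue=[H,C,D,F,B] q_used=0 → run H
t=27: queue=[H,C,D,F,B] q_used=1 → run H
t=28: queue=[C,D,F,B,H] q_used=0 → run C
t=29: queue=[C,D,F,B,H] q_used=1 → run C
t=30: queue=[D,F,B,H] q_used=0 → run D
t=31: queue=[D,F,B,H] q_used=1 → run D
t=32: queue=[F,B,H,D] q_used=0 → run F
t=33: queue=[F,B,H,D] q_used=1 → run F
t=34: queue=[B,H,D] q_used=0 → run B
t=35: queue=[B,H,D] q_used=1 → run B
t=36: queue=[H,D,B] q_used=0 → run H
t=37: queue=[H,D,B] q_used=1 → run H
t=38: queue=[D,B,H] q_used=0 → run D
t=39: queue=[B,H] q_used=0 → run B
t=40: queue=[B,H] q_used=1 → run B
t=41: queue=[H] q_used=0 → run H
t=42: queue=[H] q_used=1 → run H
t=43: (idle)
t=44: (idle)
t=45: (idle)
t=46: (idle)
t=47: (idle)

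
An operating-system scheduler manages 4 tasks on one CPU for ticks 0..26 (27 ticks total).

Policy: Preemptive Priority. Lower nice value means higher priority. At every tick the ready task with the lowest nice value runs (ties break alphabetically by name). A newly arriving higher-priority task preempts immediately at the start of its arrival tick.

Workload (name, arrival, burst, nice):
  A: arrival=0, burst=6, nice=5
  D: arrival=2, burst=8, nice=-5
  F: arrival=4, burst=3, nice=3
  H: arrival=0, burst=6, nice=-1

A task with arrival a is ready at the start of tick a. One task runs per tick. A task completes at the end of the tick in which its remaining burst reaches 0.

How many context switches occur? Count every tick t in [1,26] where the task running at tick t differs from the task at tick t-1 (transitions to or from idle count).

context switches = 5

t=0: ready={A,H} → run H
t=1: ready={A,H} → run H
t=2: ready={A,D,H} → run D
t=3: ready={A,D,H} → run D
t=4: ready={A,D,F,H} → run D
t=5: ready={A,D,F,H} → run D
t=6: ready={A,D,F,H} → run D
t=7: ready={A,D,F,H} → run D
t=8: ready={A,D,F,H} → run D
t=9: ready={A,D,F,H} → run D
t=10: ready={A,F,H} → run H
t=11: ready={A,F,H} → run H
t=12: ready={A,F,H} → run H
t=13: ready={A,F,H} → run H
t=14: ready={A,F} → run F
t=15: ready={A,F} → run F
t=16: ready={A,F} → run F
t=17: ready={A} → run A
t=18: ready={A} → run A
t=19: ready={A} → run A
t=20: ready={A} → run A
t=21: ready={A} → run A
t=22: ready={A} → run A
t=23: (idle)
t=24: (idle)
t=25: (idle)
t=26: (idle)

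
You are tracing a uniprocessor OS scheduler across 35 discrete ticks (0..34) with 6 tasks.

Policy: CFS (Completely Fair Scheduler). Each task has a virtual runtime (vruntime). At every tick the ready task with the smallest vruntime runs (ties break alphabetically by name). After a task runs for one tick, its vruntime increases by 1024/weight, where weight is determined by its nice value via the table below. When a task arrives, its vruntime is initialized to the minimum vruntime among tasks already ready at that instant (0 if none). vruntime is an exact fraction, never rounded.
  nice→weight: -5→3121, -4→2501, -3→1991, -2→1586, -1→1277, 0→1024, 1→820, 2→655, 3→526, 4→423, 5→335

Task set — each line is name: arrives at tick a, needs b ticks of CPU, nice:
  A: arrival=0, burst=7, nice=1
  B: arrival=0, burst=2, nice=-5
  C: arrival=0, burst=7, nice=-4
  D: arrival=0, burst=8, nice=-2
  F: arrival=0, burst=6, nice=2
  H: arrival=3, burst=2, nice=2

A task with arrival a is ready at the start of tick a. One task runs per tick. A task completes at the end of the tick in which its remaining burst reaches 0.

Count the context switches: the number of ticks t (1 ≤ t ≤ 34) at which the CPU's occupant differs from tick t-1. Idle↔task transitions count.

t=0: vr[A=0 B=0 C=0 D=0 F=0] → run A
t=1: vr[A=256/205 B=0 C=0 D=0 F=0] → run B
t=2: vr[A=256/205 B=1024/3121 C=0 D=0 F=0] → run C
t=3: vr[A=256/205 B=1024/3121 C=1024/2501 D=0 F=0 H=0] → run D
t=4: vr[A=256/205 B=1024/3121 C=1024/2501 D=512/793 F=0 H=0] → run F
t=5: vr[A=256/205 B=1024/3121 C=1024/2501 D=512/793 F=1024/655 H=0] → run H
t=6: vr[A=256/205 B=1024/3121 C=1024/2501 D=512/793 F=1024/655 H=1024/655] → run B
t=7: vr[A=256/205 C=1024/2501 D=512/793 F=1024/655 H=1024/655] → run C
t=8: vr[A=256/205 C=2048/2501 D=512/793 F=1024/655 H=1024/655] → run D
t=9: vr[A=256/205 C=2048/2501 D=1024/793 F=1024/655 H=1024/655] → run C
t=10: vr[A=256/205 C=3072/2501 D=1024/793 F=1024/655 H=1024/655] → run C
t=11: vr[A=256/205 C=4096/2501 D=1024/793 F=1024/655 H=1024/655] → run A
t=12: vr[A=512/205 C=4096/2501 D=1024/793 F=1024/655 H=1024/655] → run D
t=13: vr[A=512/205 C=4096/2501 D=1536/793 F=1024/655 H=1024/655] → run F
t=14: vr[A=512/205 C=4096/2501 D=1536/793 F=2048/655 H=1024/655] → run H
t=15: vr[A=512/205 C=4096/2501 D=1536/793 F=2048/655] → run C
t=16: vr[A=512/205 C=5120/2501 D=1536/793 F=2048/655] → run D
t=17: vr[A=512/205 C=5120/2501 D=2048/793 F=2048/655] → run C
t=18: vr[A=512/205 C=6144/2501 D=2048/793 F=2048/655] → run C
t=19: vr[A=512/205 D=2048/793 F=2048/655] → run A
t=20: vr[A=768/205 D=2048/793 F=2048/655] → run D
t=21: vr[A=768/205 D=2560/793 F=2048/655] → run F
t=22: vr[A=768/205 D=2560/793 F=3072/655] → run D
t=23: vr[A=768/205 D=3072/793 F=3072/655] → run A
t=24: vr[A=1024/205 D=3072/793 F=3072/655] → run D
t=25: vr[A=1024/205 D=3584/793 F=3072/655] → run D
t=26: vr[A=1024/205 F=3072/655] → run F
t=27: vr[A=1024/205 F=4096/655] → run A
t=28: vr[A=256/41 F=4096/655] → run A
t=29: vr[A=1536/205 F=4096/655] → run F
t=30: vr[A=1536/205 F=1024/131] → run A
t=31: vr[F=1024/131] → run F
t=32: (idle)
t=33: (idle)
t=34: (idle)

context switches = 28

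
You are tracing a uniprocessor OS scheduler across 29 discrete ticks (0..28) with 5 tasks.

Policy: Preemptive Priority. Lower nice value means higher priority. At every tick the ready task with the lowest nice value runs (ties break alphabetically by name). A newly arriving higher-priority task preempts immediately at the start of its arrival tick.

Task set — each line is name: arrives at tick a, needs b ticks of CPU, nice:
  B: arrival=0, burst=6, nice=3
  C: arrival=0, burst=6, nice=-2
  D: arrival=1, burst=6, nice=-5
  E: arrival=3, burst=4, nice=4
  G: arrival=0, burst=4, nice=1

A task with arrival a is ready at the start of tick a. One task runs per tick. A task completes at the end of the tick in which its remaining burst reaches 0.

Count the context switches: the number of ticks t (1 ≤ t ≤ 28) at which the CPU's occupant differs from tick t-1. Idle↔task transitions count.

t=0: ready={B,C,G} → run C
t=1: ready={B,C,D,G} → run D
t=2: ready={B,C,D,G} → run D
t=3: ready={B,C,D,E,G} → run D
t=4: ready={B,C,D,E,G} → run D
t=5: ready={B,C,D,E,G} → run D
t=6: ready={B,C,D,E,G} → run D
t=7: ready={B,C,E,G} → run C
t=8: ready={B,C,E,G} → run C
t=9: ready={B,C,E,G} → run C
t=10: ready={B,C,E,G} → run C
t=11: ready={B,C,E,G} → run C
t=12: ready={B,E,G} → run G
t=13: ready={B,E,G} → run G
t=14: ready={B,E,G} → run G
t=15: ready={B,E,G} → run G
t=16: ready={B,E} → run B
t=17: ready={B,E} → run B
t=18: ready={B,E} → run B
t=19: ready={B,E} → run B
t=20: ready={B,E} → run B
t=21: ready={B,E} → run B
t=22: ready={E} → run E
t=23: ready={E} → run E
t=24: ready={E} → run E
t=25: ready={E} → run E
t=26: (idle)
t=27: (idle)
t=28: (idle)

context switches = 6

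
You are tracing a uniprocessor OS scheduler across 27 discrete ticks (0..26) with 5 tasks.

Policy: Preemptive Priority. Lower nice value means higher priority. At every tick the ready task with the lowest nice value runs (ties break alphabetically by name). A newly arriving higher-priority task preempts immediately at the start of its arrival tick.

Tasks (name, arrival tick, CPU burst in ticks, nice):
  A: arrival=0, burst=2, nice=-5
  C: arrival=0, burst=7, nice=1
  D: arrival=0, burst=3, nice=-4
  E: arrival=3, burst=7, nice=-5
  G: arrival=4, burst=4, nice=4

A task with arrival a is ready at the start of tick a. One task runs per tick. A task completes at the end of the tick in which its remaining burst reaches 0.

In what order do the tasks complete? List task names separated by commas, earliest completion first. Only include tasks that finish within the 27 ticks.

t=0: ready={A,C,D} → run A
t=1: ready={A,C,D} → run A
t=2: ready={C,D} → run D
t=3: ready={C,D,E} → run E
t=4: ready={C,D,E,G} → run E
t=5: ready={C,D,E,G} → run E
t=6: ready={C,D,E,G} → run E
t=7: ready={C,D,E,G} → run E
t=8: ready={C,D,E,G} → run E
t=9: ready={C,D,E,G} → run E
t=10: ready={C,D,G} → run D
t=11: ready={C,D,G} → run D
t=12: ready={C,G} → run C
t=13: ready={C,G} → run C
t=14: ready={C,G} → run C
t=15: ready={C,G} → run C
t=16: ready={C,G} → run C
t=17: ready={C,G} → run C
t=18: ready={C,G} → run C
t=19: ready={G} → run G
t=20: ready={G} → run G
t=21: ready={G} → run G
t=22: ready={G} → run G
t=23: (idle)
t=24: (idle)
t=25: (idle)
t=26: (idle)

completion order = A, E, D, C, G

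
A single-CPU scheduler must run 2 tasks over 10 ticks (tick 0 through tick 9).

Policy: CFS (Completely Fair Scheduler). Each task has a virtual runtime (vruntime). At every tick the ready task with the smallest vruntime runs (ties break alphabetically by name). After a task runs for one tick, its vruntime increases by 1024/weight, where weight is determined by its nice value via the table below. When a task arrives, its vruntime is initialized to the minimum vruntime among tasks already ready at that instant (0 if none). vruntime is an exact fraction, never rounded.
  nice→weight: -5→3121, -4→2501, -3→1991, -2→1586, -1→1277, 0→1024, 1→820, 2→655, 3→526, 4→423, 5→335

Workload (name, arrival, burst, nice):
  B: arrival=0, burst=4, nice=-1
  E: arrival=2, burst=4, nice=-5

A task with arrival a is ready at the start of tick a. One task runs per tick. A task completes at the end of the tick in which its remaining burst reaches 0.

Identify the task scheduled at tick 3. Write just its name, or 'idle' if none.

running at tick 3 = E

t=0: vr[B=0] → run B
t=1: vr[B=1024/1277] → run B
t=2: vr[B=2048/1277 E=2048/1277] → run B
t=3: vr[B=3072/1277 E=2048/1277] → run E
t=4: vr[B=3072/1277 E=7699456/3985517] → run E
t=5: vr[B=3072/1277 E=9007104/3985517] → run E
t=6: vr[B=3072/1277 E=10314752/3985517] → run B
t=7: vr[E=10314752/3985517] → run E
t=8: (idle)
t=9: (idle)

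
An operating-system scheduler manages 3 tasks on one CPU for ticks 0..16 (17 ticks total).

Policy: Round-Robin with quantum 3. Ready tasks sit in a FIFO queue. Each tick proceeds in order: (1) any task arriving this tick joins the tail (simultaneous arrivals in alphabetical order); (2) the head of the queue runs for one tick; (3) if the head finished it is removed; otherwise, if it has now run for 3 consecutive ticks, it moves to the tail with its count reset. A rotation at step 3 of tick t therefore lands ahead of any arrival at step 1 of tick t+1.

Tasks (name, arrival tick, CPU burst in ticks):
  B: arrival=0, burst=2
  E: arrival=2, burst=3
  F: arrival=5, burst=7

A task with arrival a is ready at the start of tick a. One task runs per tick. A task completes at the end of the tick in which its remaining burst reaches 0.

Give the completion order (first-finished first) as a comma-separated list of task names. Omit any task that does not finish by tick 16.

t=0: queue=[B] q_used=0 → run B
t=1: queue=[B] q_used=1 → run B
t=2: queue=[E] q_used=0 → run E
t=3: queue=[E] q_used=1 → run E
t=4: queue=[E] q_used=2 → run E
t=5: queue=[F] q_used=0 → run F
t=6: queue=[F] q_used=1 → run F
t=7: queue=[F] q_used=2 → run F
t=8: queue=[F] q_used=0 → run F
t=9: queue=[F] q_used=1 → run F
t=10: queue=[F] q_used=2 → run F
t=11: queue=[F] q_used=0 → run F
t=12: (idle)
t=13: (idle)
t=14: (idle)
t=15: (idle)
t=16: (idle)

completion order = B, E, F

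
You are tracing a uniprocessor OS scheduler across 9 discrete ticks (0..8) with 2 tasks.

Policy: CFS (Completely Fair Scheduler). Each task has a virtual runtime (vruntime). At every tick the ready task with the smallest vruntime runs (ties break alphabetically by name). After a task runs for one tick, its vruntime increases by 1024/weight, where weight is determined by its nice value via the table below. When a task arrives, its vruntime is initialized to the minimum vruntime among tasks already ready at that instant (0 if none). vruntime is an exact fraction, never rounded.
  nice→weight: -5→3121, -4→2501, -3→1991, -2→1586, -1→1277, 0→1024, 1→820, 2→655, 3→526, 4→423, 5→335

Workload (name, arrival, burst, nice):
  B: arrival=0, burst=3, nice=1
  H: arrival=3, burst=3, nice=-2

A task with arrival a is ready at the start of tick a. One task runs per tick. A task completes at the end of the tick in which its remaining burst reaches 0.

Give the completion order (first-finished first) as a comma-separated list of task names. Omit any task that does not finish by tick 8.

completion order = B, H

t=0: vr[B=0] → run B
t=1: vr[B=256/205] → run B
t=2: vr[B=512/205] → run B
t=3: vr[H=0] → run H
t=4: vr[H=512/793] → run H
t=5: vr[H=1024/793] → run H
t=6: (idle)
t=7: (idle)
t=8: (idle)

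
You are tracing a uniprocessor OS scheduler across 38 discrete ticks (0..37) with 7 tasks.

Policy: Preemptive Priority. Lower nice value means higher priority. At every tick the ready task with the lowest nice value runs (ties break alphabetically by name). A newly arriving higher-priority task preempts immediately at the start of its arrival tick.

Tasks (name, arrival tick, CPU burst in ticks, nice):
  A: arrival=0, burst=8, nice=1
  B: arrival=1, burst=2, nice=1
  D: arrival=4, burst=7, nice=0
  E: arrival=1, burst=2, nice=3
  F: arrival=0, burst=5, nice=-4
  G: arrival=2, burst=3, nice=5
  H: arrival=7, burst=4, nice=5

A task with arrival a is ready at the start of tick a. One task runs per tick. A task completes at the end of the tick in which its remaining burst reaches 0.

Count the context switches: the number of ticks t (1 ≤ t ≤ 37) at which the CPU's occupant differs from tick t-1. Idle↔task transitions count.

t=0: ready={A,F} → run F
t=1: ready={A,B,E,F} → run F
t=2: ready={A,B,E,F,G} → run F
t=3: ready={A,B,E,F,G} → run F
t=4: ready={A,B,D,E,F,G} → run F
t=5: ready={A,B,D,E,G} → run D
t=6: ready={A,B,D,E,G} → run D
t=7: ready={A,B,D,E,G,H} → run D
t=8: ready={A,B,D,E,G,H} → run D
t=9: ready={A,B,D,E,G,H} → run D
t=10: ready={A,B,D,E,G,H} → run D
t=11: ready={A,B,D,E,G,H} → run D
t=12: ready={A,B,E,G,H} → run A
t=13: ready={A,B,E,G,H} → run A
t=14: ready={A,B,E,G,H} → run A
t=15: ready={A,B,E,G,H} → run A
t=16: ready={A,B,E,G,H} → run A
t=17: ready={A,B,E,G,H} → run A
t=18: ready={A,B,E,G,H} → run A
t=19: ready={A,B,E,G,H} → run A
t=20: ready={B,E,G,H} → run B
t=21: ready={B,E,G,H} → run B
t=22: ready={E,G,H} → run E
t=23: ready={E,G,H} → run E
t=24: ready={G,H} → run G
t=25: ready={G,H} → run G
t=26: ready={G,H} → run G
t=27: ready={H} → run H
t=28: ready={H} → run H
t=29: ready={H} → run H
t=30: ready={H} → run H
t=31: (idle)
t=32: (idle)
t=33: (idle)
t=34: (idle)
t=35: (idle)
t=36: (idle)
t=37: (idle)

context switches = 7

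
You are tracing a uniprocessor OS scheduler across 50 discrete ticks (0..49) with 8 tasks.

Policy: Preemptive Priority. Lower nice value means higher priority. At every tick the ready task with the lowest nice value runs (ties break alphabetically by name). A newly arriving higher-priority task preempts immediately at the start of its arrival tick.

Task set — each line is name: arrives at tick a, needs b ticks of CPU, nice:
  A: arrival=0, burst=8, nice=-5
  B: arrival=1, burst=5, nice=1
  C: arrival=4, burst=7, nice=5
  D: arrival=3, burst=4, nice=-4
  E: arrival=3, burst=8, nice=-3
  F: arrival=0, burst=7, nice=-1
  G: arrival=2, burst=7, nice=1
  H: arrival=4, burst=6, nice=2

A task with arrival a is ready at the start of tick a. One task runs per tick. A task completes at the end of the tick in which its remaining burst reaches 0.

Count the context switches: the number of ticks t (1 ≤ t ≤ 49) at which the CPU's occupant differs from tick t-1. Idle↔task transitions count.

t=0: ready={A,F} → run A
t=1: ready={A,B,F} → run A
t=2: ready={A,B,F,G} → run A
t=3: ready={A,B,D,E,F,G} → run A
t=4: ready={A,B,C,D,E,F,G,H} → run A
t=5: ready={A,B,C,D,E,F,G,H} → run A
t=6: ready={A,B,C,D,E,F,G,H} → run A
t=7: ready={A,B,C,D,E,F,G,H} → run A
t=8: ready={B,C,D,E,F,G,H} → run D
t=9: ready={B,C,D,E,F,G,H} → run D
t=10: ready={B,C,D,E,F,G,H} → run D
t=11: ready={B,C,D,E,F,G,H} → run D
t=12: ready={B,C,E,F,G,H} → run E
t=13: ready={B,C,E,F,G,H} → run E
t=14: ready={B,C,E,F,G,H} → run E
t=15: ready={B,C,E,F,G,H} → run E
t=16: ready={B,C,E,F,G,H} → run E
t=17: ready={B,C,E,F,G,H} → run E
t=18: ready={B,C,E,F,G,H} → run E
t=19: ready={B,C,E,F,G,H} → run E
t=20: ready={B,C,F,G,H} → run F
t=21: ready={B,C,F,G,H} → run F
t=22: ready={B,C,F,G,H} → run F
t=23: ready={B,C,F,G,H} → run F
t=24: ready={B,C,F,G,H} → run F
t=25: ready={B,C,F,G,H} → run F
t=26: ready={B,C,F,G,H} → run F
t=27: ready={B,C,G,H} → run B
t=28: ready={B,C,G,H} → run B
t=29: ready={B,C,G,H} → run B
t=30: ready={B,C,G,H} → run B
t=31: ready={B,C,G,H} → run B
t=32: ready={C,G,H} → run G
t=33: ready={C,G,H} → run G
t=34: ready={C,G,H} → run G
t=35: ready={C,G,H} → run G
t=36: ready={C,G,H} → run G
t=37: ready={C,G,H} → run G
t=38: ready={C,G,H} → run G
t=39: ready={C,H} → run H
t=40: ready={C,H} → run H
t=41: ready={C,H} → run H
t=42: ready={C,H} → run H
t=43: ready={C,H} → run H
t=44: ready={C,H} → run H
t=45: ready={C} → run C
t=46: ready={C} → run C
t=47: ready={C} → run C
t=48: ready={C} → run C
t=49: ready={C} → run C

context switches = 7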